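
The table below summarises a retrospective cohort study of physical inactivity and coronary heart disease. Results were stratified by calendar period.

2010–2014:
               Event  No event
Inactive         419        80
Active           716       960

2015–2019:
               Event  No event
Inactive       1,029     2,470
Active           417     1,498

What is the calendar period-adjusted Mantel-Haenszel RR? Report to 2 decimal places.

RR_MH = Σ(aᵢ·n₀ᵢ/nᵢ) / Σ(cᵢ·n₁ᵢ/nᵢ), with n₁ᵢ = aᵢ+bᵢ (exposed), n₀ᵢ = cᵢ+dᵢ (unexposed), nᵢ = n₁ᵢ+n₀ᵢ.
Stratum 1 (2010–2014): n₁ = 499, n₀ = 1676, n = 2175; a·n₀/n = 419·1676/2175 = 322.8708; c·n₁/n = 716·499/2175 = 164.2685
Stratum 2 (2015–2019): n₁ = 3499, n₀ = 1915, n = 5414; a·n₀/n = 1029·1915/5414 = 363.9703; c·n₁/n = 417·3499/5414 = 269.5018
RR_MH = (322.8708 + 363.9703) / (164.2685 + 269.5018) = 686.8411 / 433.7704 = 1.58342

1.58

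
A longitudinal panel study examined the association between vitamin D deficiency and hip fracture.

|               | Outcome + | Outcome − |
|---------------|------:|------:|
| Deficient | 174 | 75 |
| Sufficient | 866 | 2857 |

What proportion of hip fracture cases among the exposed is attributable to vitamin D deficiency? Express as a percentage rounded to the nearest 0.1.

Cells: a = 174, b = 75, c = 866, d = 2857.
Risk in exposed = 174/249 = 0.69880; risk in unexposed = 866/3723 = 0.23261.
RR = 0.69880/0.23261 = 3.00417
AR% = (RR − 1)/RR × 100 = (3.00417 − 1)/3.00417 × 100 = 66.7130%

66.7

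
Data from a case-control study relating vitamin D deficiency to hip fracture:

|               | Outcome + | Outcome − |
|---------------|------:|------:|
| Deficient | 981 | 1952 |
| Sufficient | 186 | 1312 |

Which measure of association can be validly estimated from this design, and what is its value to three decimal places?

3.545

Cells: a = 981, b = 1952, c = 186, d = 1312.
This is a case-control study: participants were sampled on outcome status, so risks in the source population cannot be estimated directly — relative risk is not valid here. The odds ratio is the appropriate measure.
OR = (a·d)/(b·c) = (981 × 1312) / (1952 × 186) = 1287072 / 363072 = 3.54495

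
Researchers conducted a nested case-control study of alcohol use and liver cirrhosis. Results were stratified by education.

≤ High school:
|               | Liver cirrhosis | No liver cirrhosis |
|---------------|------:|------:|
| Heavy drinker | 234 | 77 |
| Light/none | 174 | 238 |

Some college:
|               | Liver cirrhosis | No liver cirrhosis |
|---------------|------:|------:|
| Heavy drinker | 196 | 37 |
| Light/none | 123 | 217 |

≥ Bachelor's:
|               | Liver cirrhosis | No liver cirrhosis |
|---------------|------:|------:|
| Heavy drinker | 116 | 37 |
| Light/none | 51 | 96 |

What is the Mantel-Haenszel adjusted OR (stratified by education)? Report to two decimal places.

OR_MH = Σ(aᵢdᵢ/nᵢ) / Σ(bᵢcᵢ/nᵢ), where nᵢ is the stratum total.
Stratum 1 (≤ High school): n = 723; a·d/n = 234·238/723 = 77.0290; b·c/n = 77·174/723 = 18.5311
Stratum 2 (Some college): n = 573; a·d/n = 196·217/573 = 74.2269; b·c/n = 37·123/573 = 7.9424
Stratum 3 (≥ Bachelor's): n = 300; a·d/n = 116·96/300 = 37.1200; b·c/n = 37·51/300 = 6.2900
OR_MH = (77.0290 + 74.2269 + 37.1200) / (18.5311 + 7.9424 + 6.2900) = 188.3759 / 32.7635 = 5.74956

5.75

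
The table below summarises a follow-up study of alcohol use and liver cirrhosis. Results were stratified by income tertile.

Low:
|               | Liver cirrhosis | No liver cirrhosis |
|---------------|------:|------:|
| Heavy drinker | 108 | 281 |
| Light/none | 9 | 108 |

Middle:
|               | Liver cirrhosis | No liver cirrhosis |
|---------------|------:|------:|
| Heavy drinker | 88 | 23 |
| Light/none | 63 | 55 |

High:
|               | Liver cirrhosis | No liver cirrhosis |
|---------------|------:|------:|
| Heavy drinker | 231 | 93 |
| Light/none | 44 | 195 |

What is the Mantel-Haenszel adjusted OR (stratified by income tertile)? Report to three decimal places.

OR_MH = Σ(aᵢdᵢ/nᵢ) / Σ(bᵢcᵢ/nᵢ), where nᵢ is the stratum total.
Stratum 1 (Low): n = 506; a·d/n = 108·108/506 = 23.0514; b·c/n = 281·9/506 = 4.9980
Stratum 2 (Middle): n = 229; a·d/n = 88·55/229 = 21.1354; b·c/n = 23·63/229 = 6.3275
Stratum 3 (High): n = 563; a·d/n = 231·195/563 = 80.0089; b·c/n = 93·44/563 = 7.2682
OR_MH = (23.0514 + 21.1354 + 80.0089) / (4.9980 + 6.3275 + 7.2682) = 124.1956 / 18.5937 = 6.67943

6.679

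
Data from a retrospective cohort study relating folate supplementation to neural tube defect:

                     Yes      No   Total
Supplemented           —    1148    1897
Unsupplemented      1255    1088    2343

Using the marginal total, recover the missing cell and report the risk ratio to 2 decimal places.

The missing cell is in the exposed row: 1897 − 1148 = 749.
So a = 749, b = 1148, c = 1255, d = 1088.
RR = [a/(a+b)] / [c/(c+d)] = (749/1897) / (1255/2343) = 0.39483/0.53564 = 0.73713

0.74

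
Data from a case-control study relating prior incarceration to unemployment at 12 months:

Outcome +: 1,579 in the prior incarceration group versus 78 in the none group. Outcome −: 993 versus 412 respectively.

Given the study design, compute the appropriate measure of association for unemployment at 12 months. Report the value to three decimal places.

From the description: a = 1579, b = 993, c = 78, d = 412.
This is a case-control study: participants were sampled on outcome status, so risks in the source population cannot be estimated directly — relative risk is not valid here. The odds ratio is the appropriate measure.
OR = (a·d)/(b·c) = (1579 × 412) / (993 × 78) = 650548 / 77454 = 8.39915

8.399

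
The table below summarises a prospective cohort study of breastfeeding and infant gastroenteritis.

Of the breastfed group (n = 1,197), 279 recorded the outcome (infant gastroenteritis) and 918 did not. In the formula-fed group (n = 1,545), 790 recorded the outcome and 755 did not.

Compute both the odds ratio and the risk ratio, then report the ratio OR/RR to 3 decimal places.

0.637

From the description: a = 279, b = 918, c = 790, d = 755.
OR = (279·755)/(918·790) = 210645/725220 = 0.29046
Risk in exposed = 279/1197 = 0.23308; risk in unexposed = 790/1545 = 0.51133; RR = 0.45584
OR/RR = 0.29046 / 0.45584 = 0.63719
The outcome is not rare, so the OR lies further from 1 than the RR.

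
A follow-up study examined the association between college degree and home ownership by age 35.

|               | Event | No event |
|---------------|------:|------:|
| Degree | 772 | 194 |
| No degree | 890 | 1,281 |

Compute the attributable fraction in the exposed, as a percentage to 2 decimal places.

48.70

Cells: a = 772, b = 194, c = 890, d = 1281.
Risk in exposed = 772/966 = 0.79917; risk in unexposed = 890/2171 = 0.40995.
RR = 0.79917/0.40995 = 1.94944
AR% = (RR − 1)/RR × 100 = (1.94944 − 1)/1.94944 × 100 = 48.7032%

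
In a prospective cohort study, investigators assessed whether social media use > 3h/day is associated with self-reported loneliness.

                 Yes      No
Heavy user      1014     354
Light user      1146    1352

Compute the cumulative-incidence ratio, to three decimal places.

1.616

Cells: a = 1014, b = 354, c = 1146, d = 1352.
Risk in exposed = 1014/1368 = 0.74123; risk in unexposed = 1146/2498 = 0.45877.
RR = 0.74123 / 0.45877 = 1.61570
The risk among the exposed is 1.62 times that among the unexposed.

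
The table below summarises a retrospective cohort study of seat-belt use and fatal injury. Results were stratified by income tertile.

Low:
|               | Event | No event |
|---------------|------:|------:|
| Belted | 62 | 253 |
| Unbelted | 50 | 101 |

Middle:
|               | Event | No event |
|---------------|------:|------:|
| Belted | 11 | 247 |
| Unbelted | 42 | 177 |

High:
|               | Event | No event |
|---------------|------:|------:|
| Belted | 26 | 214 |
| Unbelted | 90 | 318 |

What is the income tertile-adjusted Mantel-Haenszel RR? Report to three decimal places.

0.462

RR_MH = Σ(aᵢ·n₀ᵢ/nᵢ) / Σ(cᵢ·n₁ᵢ/nᵢ), with n₁ᵢ = aᵢ+bᵢ (exposed), n₀ᵢ = cᵢ+dᵢ (unexposed), nᵢ = n₁ᵢ+n₀ᵢ.
Stratum 1 (Low): n₁ = 315, n₀ = 151, n = 466; a·n₀/n = 62·151/466 = 20.0901; c·n₁/n = 50·315/466 = 33.7983
Stratum 2 (Middle): n₁ = 258, n₀ = 219, n = 477; a·n₀/n = 11·219/477 = 5.0503; c·n₁/n = 42·258/477 = 22.7170
Stratum 3 (High): n₁ = 240, n₀ = 408, n = 648; a·n₀/n = 26·408/648 = 16.3704; c·n₁/n = 90·240/648 = 33.3333
RR_MH = (20.0901 + 5.0503 + 16.3704) / (33.7983 + 22.7170 + 33.3333) = 41.5108 / 89.8486 = 0.46201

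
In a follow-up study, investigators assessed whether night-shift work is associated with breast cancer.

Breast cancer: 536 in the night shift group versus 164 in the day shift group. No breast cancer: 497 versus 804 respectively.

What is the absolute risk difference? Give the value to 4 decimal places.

From the description: a = 536, b = 497, c = 164, d = 804.
Risk in exposed = 536/1033 = 0.518877; risk in unexposed = 164/968 = 0.169421.
Risk difference = 0.518877 − 0.169421 = 0.349456

0.3495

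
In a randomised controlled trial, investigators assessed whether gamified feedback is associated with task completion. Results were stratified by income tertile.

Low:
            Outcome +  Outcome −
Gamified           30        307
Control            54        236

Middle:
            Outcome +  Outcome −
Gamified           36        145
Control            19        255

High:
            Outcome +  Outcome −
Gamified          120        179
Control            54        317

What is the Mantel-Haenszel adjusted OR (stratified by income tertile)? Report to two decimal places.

OR_MH = Σ(aᵢdᵢ/nᵢ) / Σ(bᵢcᵢ/nᵢ), where nᵢ is the stratum total.
Stratum 1 (Low): n = 627; a·d/n = 30·236/627 = 11.2919; b·c/n = 307·54/627 = 26.4402
Stratum 2 (Middle): n = 455; a·d/n = 36·255/455 = 20.1758; b·c/n = 145·19/455 = 6.0549
Stratum 3 (High): n = 670; a·d/n = 120·317/670 = 56.7761; b·c/n = 179·54/670 = 14.4269
OR_MH = (11.2919 + 20.1758 + 56.7761) / (26.4402 + 6.0549 + 14.4269) = 88.2438 / 46.9220 = 1.88065

1.88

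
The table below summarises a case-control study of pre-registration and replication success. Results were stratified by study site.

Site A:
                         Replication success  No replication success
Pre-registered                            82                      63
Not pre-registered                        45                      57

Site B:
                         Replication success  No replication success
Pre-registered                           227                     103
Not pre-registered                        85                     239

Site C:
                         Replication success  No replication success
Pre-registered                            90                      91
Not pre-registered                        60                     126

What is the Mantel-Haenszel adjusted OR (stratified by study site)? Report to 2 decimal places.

OR_MH = Σ(aᵢdᵢ/nᵢ) / Σ(bᵢcᵢ/nᵢ), where nᵢ is the stratum total.
Stratum 1 (Site A): n = 247; a·d/n = 82·57/247 = 18.9231; b·c/n = 63·45/247 = 11.4777
Stratum 2 (Site B): n = 654; a·d/n = 227·239/654 = 82.9557; b·c/n = 103·85/654 = 13.3869
Stratum 3 (Site C): n = 367; a·d/n = 90·126/367 = 30.8992; b·c/n = 91·60/367 = 14.8774
OR_MH = (18.9231 + 82.9557 + 30.8992) / (11.4777 + 13.3869 + 14.8774) = 132.7779 / 39.7420 = 3.34100

3.34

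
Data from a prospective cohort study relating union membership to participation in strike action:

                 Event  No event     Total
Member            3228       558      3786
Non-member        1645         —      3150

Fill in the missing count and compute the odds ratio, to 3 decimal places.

5.293

The missing cell is in the unexposed row: 3150 − 1645 = 1505.
So a = 3228, b = 558, c = 1645, d = 1505.
OR = (a·d)/(b·c) = (3228 × 1505) / (558 × 1645) = 4858140 / 917910 = 5.29261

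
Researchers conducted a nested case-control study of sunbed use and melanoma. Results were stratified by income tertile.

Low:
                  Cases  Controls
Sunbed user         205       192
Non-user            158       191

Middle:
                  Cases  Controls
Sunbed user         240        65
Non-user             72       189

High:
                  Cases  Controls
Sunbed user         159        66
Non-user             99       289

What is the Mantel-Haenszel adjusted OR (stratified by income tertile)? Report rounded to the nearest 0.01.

OR_MH = Σ(aᵢdᵢ/nᵢ) / Σ(bᵢcᵢ/nᵢ), where nᵢ is the stratum total.
Stratum 1 (Low): n = 746; a·d/n = 205·191/746 = 52.4866; b·c/n = 192·158/746 = 40.6649
Stratum 2 (Middle): n = 566; a·d/n = 240·189/566 = 80.1413; b·c/n = 65·72/566 = 8.2686
Stratum 3 (High): n = 613; a·d/n = 159·289/613 = 74.9608; b·c/n = 66·99/613 = 10.6591
OR_MH = (52.4866 + 80.1413 + 74.9608) / (40.6649 + 8.2686 + 10.6591) = 207.5888 / 59.5925 = 3.48347

3.48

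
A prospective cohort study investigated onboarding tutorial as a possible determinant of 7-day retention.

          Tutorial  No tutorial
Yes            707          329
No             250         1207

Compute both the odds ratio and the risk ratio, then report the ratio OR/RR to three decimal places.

3.008

Reading the table with exposure as columns: a = 707 (Tutorial, case), b = 250 (Tutorial, non-case), c = 329 (No tutorial, case), d = 1207.
OR = (707·1207)/(250·329) = 853349/82250 = 10.37506
Risk in exposed = 707/957 = 0.73877; risk in unexposed = 329/1536 = 0.21419; RR = 3.44908
OR/RR = 10.37506 / 3.44908 = 3.00807
The outcome is not rare, so the OR lies further from 1 than the RR.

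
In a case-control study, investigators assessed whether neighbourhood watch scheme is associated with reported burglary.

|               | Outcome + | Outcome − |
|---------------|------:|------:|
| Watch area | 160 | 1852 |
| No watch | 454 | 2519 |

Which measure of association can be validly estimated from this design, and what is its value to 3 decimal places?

Cells: a = 160, b = 1852, c = 454, d = 2519.
This is a case-control study: participants were sampled on outcome status, so risks in the source population cannot be estimated directly — relative risk is not valid here. The odds ratio is the appropriate measure.
OR = (a·d)/(b·c) = (160 × 2519) / (1852 × 454) = 403040 / 840808 = 0.47935

0.479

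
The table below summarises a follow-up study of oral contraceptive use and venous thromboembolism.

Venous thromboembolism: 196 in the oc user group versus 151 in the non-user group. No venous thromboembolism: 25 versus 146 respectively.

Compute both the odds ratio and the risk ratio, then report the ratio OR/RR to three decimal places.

From the description: a = 196, b = 25, c = 151, d = 146.
OR = (196·146)/(25·151) = 28616/3775 = 7.58040
Risk in exposed = 196/221 = 0.88688; risk in unexposed = 151/297 = 0.50842; RR = 1.74439
OR/RR = 7.58040 / 1.74439 = 4.34559
The outcome is not rare, so the OR lies further from 1 than the RR.

4.346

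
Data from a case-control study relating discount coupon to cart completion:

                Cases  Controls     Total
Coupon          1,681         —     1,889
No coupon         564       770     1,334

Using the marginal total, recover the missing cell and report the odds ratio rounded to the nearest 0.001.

11.034

The missing cell is in the exposed row: 1889 − 1681 = 208.
So a = 1681, b = 208, c = 564, d = 770.
OR = (a·d)/(b·c) = (1681 × 770) / (208 × 564) = 1294370 / 117312 = 11.03357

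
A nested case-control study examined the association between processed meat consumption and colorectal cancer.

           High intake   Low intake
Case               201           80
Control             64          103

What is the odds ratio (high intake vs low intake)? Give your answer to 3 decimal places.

4.044

Reading the table with exposure as columns: a = 201 (High intake, case), b = 64 (High intake, non-case), c = 80 (Low intake, case), d = 103.
OR = (a·d)/(b·c) = (201 × 103) / (64 × 80) = 20703 / 5120 = 4.04355
The odds of colorectal cancer are about 4.04 times as high in the high intake group.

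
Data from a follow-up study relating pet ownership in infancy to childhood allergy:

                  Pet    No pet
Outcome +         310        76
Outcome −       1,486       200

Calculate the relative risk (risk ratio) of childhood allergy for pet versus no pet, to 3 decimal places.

Reading the table with exposure as columns: a = 310 (Pet, case), b = 1486 (Pet, non-case), c = 76 (No pet, case), d = 200.
Risk in exposed = 310/1796 = 0.17261; risk in unexposed = 76/276 = 0.27536.
RR = 0.17261 / 0.27536 = 0.62683
The risk is 37% lower among the exposed than among the unexposed.

0.627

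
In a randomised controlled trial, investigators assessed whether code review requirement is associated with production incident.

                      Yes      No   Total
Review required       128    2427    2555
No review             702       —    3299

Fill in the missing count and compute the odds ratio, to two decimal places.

The missing cell is in the unexposed row: 3299 − 702 = 2597.
So a = 128, b = 2427, c = 702, d = 2597.
OR = (a·d)/(b·c) = (128 × 2597) / (2427 × 702) = 332416 / 1703754 = 0.19511

0.20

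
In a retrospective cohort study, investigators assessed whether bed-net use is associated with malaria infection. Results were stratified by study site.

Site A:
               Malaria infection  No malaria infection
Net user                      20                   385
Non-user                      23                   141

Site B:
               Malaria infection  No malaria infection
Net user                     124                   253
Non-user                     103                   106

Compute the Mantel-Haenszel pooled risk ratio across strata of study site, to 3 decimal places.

RR_MH = Σ(aᵢ·n₀ᵢ/nᵢ) / Σ(cᵢ·n₁ᵢ/nᵢ), with n₁ᵢ = aᵢ+bᵢ (exposed), n₀ᵢ = cᵢ+dᵢ (unexposed), nᵢ = n₁ᵢ+n₀ᵢ.
Stratum 1 (Site A): n₁ = 405, n₀ = 164, n = 569; a·n₀/n = 20·164/569 = 5.7645; c·n₁/n = 23·405/569 = 16.3708
Stratum 2 (Site B): n₁ = 377, n₀ = 209, n = 586; a·n₀/n = 124·209/586 = 44.2253; c·n₁/n = 103·377/586 = 66.2645
RR_MH = (5.7645 + 44.2253) / (16.3708 + 66.2645) = 49.9898 / 82.6353 = 0.60494

0.605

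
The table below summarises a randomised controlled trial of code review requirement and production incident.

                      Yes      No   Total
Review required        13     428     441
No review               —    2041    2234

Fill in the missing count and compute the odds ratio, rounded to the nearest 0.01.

0.32

The missing cell is in the unexposed row: 2234 − 2041 = 193.
So a = 13, b = 428, c = 193, d = 2041.
OR = (a·d)/(b·c) = (13 × 2041) / (428 × 193) = 26533 / 82604 = 0.32121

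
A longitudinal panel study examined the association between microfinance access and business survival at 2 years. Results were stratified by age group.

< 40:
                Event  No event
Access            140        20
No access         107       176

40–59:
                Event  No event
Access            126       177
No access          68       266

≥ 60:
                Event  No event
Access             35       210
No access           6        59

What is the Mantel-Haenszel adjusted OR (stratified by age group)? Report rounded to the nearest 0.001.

OR_MH = Σ(aᵢdᵢ/nᵢ) / Σ(bᵢcᵢ/nᵢ), where nᵢ is the stratum total.
Stratum 1 (< 40): n = 443; a·d/n = 140·176/443 = 55.6208; b·c/n = 20·107/443 = 4.8307
Stratum 2 (40–59): n = 637; a·d/n = 126·266/637 = 52.6154; b·c/n = 177·68/637 = 18.8948
Stratum 3 (≥ 60): n = 310; a·d/n = 35·59/310 = 6.6613; b·c/n = 210·6/310 = 4.0645
OR_MH = (55.6208 + 52.6154 + 6.6613) / (4.8307 + 18.8948 + 4.0645) = 114.8974 / 27.7900 = 4.13448

4.134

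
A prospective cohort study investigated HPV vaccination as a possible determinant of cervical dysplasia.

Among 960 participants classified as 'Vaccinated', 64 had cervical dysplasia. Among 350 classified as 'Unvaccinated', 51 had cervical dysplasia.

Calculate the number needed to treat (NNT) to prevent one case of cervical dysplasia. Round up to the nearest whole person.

13

Risk in treated group = 64/960 = 0.06667; risk in control = 51/350 = 0.14571.
Absolute risk reduction = 0.14571 − 0.06667 = 0.07905
NNT = 1 / ARR = 1 / 0.07905 = 12.651 → round up → 13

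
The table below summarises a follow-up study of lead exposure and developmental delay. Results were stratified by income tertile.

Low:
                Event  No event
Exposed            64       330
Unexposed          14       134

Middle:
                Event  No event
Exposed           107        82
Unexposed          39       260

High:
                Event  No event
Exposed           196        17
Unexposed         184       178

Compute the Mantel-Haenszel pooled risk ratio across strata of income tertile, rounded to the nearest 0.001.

2.209

RR_MH = Σ(aᵢ·n₀ᵢ/nᵢ) / Σ(cᵢ·n₁ᵢ/nᵢ), with n₁ᵢ = aᵢ+bᵢ (exposed), n₀ᵢ = cᵢ+dᵢ (unexposed), nᵢ = n₁ᵢ+n₀ᵢ.
Stratum 1 (Low): n₁ = 394, n₀ = 148, n = 542; a·n₀/n = 64·148/542 = 17.4760; c·n₁/n = 14·394/542 = 10.1771
Stratum 2 (Middle): n₁ = 189, n₀ = 299, n = 488; a·n₀/n = 107·299/488 = 65.5594; c·n₁/n = 39·189/488 = 15.1045
Stratum 3 (High): n₁ = 213, n₀ = 362, n = 575; a·n₀/n = 196·362/575 = 123.3948; c·n₁/n = 184·213/575 = 68.1600
RR_MH = (17.4760 + 65.5594 + 123.3948) / (10.1771 + 15.1045 + 68.1600) = 206.4302 / 93.4416 = 2.20919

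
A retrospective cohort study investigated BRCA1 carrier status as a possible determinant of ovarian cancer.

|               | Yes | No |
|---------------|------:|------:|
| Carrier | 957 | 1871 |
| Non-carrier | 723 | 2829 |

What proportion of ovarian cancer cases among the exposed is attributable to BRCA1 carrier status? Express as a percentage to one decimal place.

39.9

Cells: a = 957, b = 1871, c = 723, d = 2829.
Risk in exposed = 957/2828 = 0.33840; risk in unexposed = 723/3552 = 0.20355.
RR = 0.33840/0.20355 = 1.66252
AR% = (RR − 1)/RR × 100 = (1.66252 − 1)/1.66252 × 100 = 39.8504%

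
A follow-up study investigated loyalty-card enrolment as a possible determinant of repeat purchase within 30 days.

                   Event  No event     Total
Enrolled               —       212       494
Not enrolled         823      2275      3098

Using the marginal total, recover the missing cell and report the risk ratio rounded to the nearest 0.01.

The missing cell is in the exposed row: 494 − 212 = 282.
So a = 282, b = 212, c = 823, d = 2275.
RR = [a/(a+b)] / [c/(c+d)] = (282/494) / (823/3098) = 0.57085/0.26566 = 2.14884

2.15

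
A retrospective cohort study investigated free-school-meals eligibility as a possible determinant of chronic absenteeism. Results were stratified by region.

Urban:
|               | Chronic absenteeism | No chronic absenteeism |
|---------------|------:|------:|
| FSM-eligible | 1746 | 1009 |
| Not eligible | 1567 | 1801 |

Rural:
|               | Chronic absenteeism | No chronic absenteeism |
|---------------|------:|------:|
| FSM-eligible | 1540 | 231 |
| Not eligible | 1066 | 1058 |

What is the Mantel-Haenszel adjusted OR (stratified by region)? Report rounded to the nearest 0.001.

OR_MH = Σ(aᵢdᵢ/nᵢ) / Σ(bᵢcᵢ/nᵢ), where nᵢ is the stratum total.
Stratum 1 (Urban): n = 6123; a·d/n = 1746·1801/6123 = 513.5630; b·c/n = 1009·1567/6123 = 258.2236
Stratum 2 (Rural): n = 3895; a·d/n = 1540·1058/3895 = 418.3107; b·c/n = 231·1066/3895 = 63.2211
OR_MH = (513.5630 + 418.3107) / (258.2236 + 63.2211) = 931.8736 / 321.4446 = 2.89902

2.899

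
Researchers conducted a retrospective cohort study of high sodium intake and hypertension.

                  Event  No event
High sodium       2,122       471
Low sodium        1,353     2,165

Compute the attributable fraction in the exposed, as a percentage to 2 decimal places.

Cells: a = 2122, b = 471, c = 1353, d = 2165.
Risk in exposed = 2122/2593 = 0.81836; risk in unexposed = 1353/3518 = 0.38459.
RR = 0.81836/0.38459 = 2.12785
AR% = (RR − 1)/RR × 100 = (2.12785 − 1)/2.12785 × 100 = 53.0042%

53.00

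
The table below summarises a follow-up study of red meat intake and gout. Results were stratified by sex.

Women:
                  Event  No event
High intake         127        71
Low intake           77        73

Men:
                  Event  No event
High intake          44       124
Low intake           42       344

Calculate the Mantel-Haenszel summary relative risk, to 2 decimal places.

1.51

RR_MH = Σ(aᵢ·n₀ᵢ/nᵢ) / Σ(cᵢ·n₁ᵢ/nᵢ), with n₁ᵢ = aᵢ+bᵢ (exposed), n₀ᵢ = cᵢ+dᵢ (unexposed), nᵢ = n₁ᵢ+n₀ᵢ.
Stratum 1 (Women): n₁ = 198, n₀ = 150, n = 348; a·n₀/n = 127·150/348 = 54.7414; c·n₁/n = 77·198/348 = 43.8103
Stratum 2 (Men): n₁ = 168, n₀ = 386, n = 554; a·n₀/n = 44·386/554 = 30.6570; c·n₁/n = 42·168/554 = 12.7365
RR_MH = (54.7414 + 30.6570) / (43.8103 + 12.7365) = 85.3984 / 56.5468 = 1.51023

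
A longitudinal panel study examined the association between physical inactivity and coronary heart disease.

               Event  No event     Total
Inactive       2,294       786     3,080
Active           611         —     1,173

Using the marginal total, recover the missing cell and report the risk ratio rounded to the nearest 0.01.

1.43

The missing cell is in the unexposed row: 1173 − 611 = 562.
So a = 2294, b = 786, c = 611, d = 562.
RR = [a/(a+b)] / [c/(c+d)] = (2294/3080) / (611/1173) = 0.74481/0.52089 = 1.42988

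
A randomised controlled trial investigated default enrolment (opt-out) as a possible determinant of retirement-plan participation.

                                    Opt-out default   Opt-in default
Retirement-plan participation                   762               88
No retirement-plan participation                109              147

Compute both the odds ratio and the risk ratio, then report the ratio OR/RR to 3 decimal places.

4.999

Reading the table with exposure as columns: a = 762 (Opt-out default, case), b = 109 (Opt-out default, non-case), c = 88 (Opt-in default, case), d = 147.
OR = (762·147)/(109·88) = 112014/9592 = 11.67786
Risk in exposed = 762/871 = 0.87486; risk in unexposed = 88/235 = 0.37447; RR = 2.33626
OR/RR = 11.67786 / 2.33626 = 4.99852
The outcome is not rare, so the OR lies further from 1 than the RR.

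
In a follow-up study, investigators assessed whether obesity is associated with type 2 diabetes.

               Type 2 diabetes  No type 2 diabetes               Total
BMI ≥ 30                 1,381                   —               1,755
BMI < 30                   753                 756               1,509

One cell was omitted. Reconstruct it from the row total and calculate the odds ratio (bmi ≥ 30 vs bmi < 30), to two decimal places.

The missing cell is in the exposed row: 1755 − 1381 = 374.
So a = 1381, b = 374, c = 753, d = 756.
OR = (a·d)/(b·c) = (1381 × 756) / (374 × 753) = 1044036 / 281622 = 3.70722

3.71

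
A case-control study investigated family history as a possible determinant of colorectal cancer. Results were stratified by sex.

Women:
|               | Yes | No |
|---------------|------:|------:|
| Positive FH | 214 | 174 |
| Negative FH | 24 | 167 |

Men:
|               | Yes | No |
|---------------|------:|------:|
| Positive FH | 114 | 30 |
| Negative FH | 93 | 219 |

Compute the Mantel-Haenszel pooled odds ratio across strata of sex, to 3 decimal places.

OR_MH = Σ(aᵢdᵢ/nᵢ) / Σ(bᵢcᵢ/nᵢ), where nᵢ is the stratum total.
Stratum 1 (Women): n = 579; a·d/n = 214·167/579 = 61.7237; b·c/n = 174·24/579 = 7.2124
Stratum 2 (Men): n = 456; a·d/n = 114·219/456 = 54.7500; b·c/n = 30·93/456 = 6.1184
OR_MH = (61.7237 + 54.7500) / (7.2124 + 6.1184) = 116.4737 / 13.3309 = 8.73715

8.737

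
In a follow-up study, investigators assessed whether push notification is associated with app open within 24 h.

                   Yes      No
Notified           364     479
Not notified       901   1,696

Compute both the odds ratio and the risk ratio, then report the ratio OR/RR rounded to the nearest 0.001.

Cells: a = 364, b = 479, c = 901, d = 1696.
OR = (364·1696)/(479·901) = 617344/431579 = 1.43043
Risk in exposed = 364/843 = 0.43179; risk in unexposed = 901/2597 = 0.34694; RR = 1.24457
OR/RR = 1.43043 / 1.24457 = 1.14933
The outcome is not rare, so the OR lies further from 1 than the RR.

1.149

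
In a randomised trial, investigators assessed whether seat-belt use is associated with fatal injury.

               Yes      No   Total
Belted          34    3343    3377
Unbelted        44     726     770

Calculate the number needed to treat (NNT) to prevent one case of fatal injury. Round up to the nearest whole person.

22

Risk in treated group = 34/3377 = 0.01007; risk in control = 44/770 = 0.05714.
Absolute risk reduction = 0.05714 − 0.01007 = 0.04707
NNT = 1 / ARR = 1 / 0.04707 = 21.243 → round up → 22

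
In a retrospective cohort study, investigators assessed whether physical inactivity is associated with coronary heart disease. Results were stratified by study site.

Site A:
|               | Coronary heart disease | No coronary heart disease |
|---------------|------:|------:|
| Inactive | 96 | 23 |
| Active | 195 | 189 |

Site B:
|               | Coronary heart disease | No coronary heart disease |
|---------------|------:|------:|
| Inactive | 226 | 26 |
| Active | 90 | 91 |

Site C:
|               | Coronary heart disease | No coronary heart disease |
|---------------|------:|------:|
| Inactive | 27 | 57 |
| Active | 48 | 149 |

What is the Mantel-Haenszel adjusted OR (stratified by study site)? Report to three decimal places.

OR_MH = Σ(aᵢdᵢ/nᵢ) / Σ(bᵢcᵢ/nᵢ), where nᵢ is the stratum total.
Stratum 1 (Site A): n = 503; a·d/n = 96·189/503 = 36.0716; b·c/n = 23·195/503 = 8.9165
Stratum 2 (Site B): n = 433; a·d/n = 226·91/433 = 47.4965; b·c/n = 26·90/433 = 5.4042
Stratum 3 (Site C): n = 281; a·d/n = 27·149/281 = 14.3167; b·c/n = 57·48/281 = 9.7367
OR_MH = (36.0716 + 47.4965 + 14.3167) / (8.9165 + 5.4042 + 9.7367) = 97.8848 / 24.0573 = 4.06882

4.069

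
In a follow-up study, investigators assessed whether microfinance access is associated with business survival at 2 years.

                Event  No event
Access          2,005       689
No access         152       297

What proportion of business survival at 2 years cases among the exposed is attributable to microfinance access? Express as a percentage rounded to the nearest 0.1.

Cells: a = 2005, b = 689, c = 152, d = 297.
Risk in exposed = 2005/2694 = 0.74425; risk in unexposed = 152/449 = 0.33853.
RR = 0.74425/0.33853 = 2.19846
AR% = (RR − 1)/RR × 100 = (2.19846 − 1)/2.19846 × 100 = 54.5137%

54.5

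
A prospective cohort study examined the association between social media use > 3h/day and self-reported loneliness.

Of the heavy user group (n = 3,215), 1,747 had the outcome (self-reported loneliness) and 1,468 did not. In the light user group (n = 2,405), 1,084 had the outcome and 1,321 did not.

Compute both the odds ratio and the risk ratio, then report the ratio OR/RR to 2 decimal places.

From the description: a = 1747, b = 1468, c = 1084, d = 1321.
OR = (1747·1321)/(1468·1084) = 2307787/1591312 = 1.45024
Risk in exposed = 1747/3215 = 0.54339; risk in unexposed = 1084/2405 = 0.45073; RR = 1.20558
OR/RR = 1.45024 / 1.20558 = 1.20294
The outcome is not rare, so the OR lies further from 1 than the RR.

1.20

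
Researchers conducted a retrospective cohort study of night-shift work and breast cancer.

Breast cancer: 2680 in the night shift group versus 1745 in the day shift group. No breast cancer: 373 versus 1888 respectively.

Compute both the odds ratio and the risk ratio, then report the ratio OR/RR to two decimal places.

From the description: a = 2680, b = 373, c = 1745, d = 1888.
OR = (2680·1888)/(373·1745) = 5059840/650885 = 7.77378
Risk in exposed = 2680/3053 = 0.87783; risk in unexposed = 1745/3633 = 0.48032; RR = 1.82759
OR/RR = 7.77378 / 1.82759 = 4.25358
The outcome is not rare, so the OR lies further from 1 than the RR.

4.25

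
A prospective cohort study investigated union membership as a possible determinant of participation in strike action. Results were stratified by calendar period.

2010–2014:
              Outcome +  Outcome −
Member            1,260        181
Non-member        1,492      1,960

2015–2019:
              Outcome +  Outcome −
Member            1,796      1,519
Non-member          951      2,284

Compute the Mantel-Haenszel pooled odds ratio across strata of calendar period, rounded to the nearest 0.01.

OR_MH = Σ(aᵢdᵢ/nᵢ) / Σ(bᵢcᵢ/nᵢ), where nᵢ is the stratum total.
Stratum 1 (2010–2014): n = 4893; a·d/n = 1260·1960/4893 = 504.7210; b·c/n = 181·1492/4893 = 55.1915
Stratum 2 (2015–2019): n = 6550; a·d/n = 1796·2284/6550 = 626.2693; b·c/n = 1519·951/6550 = 220.5449
OR_MH = (504.7210 + 626.2693) / (55.1915 + 220.5449) = 1130.9903 / 275.7364 = 4.10171

4.10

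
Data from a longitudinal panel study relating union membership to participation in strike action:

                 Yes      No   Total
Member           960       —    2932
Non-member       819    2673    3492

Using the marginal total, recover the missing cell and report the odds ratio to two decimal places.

1.59

The missing cell is in the exposed row: 2932 − 960 = 1972.
So a = 960, b = 1972, c = 819, d = 2673.
OR = (a·d)/(b·c) = (960 × 2673) / (1972 × 819) = 2566080 / 1615068 = 1.58884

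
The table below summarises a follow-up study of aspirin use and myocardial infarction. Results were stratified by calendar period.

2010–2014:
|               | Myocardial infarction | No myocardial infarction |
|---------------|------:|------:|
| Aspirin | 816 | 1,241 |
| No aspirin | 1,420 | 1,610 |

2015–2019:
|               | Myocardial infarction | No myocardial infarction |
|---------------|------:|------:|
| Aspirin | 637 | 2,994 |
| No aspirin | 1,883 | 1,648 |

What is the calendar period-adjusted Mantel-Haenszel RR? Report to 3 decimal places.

RR_MH = Σ(aᵢ·n₀ᵢ/nᵢ) / Σ(cᵢ·n₁ᵢ/nᵢ), with n₁ᵢ = aᵢ+bᵢ (exposed), n₀ᵢ = cᵢ+dᵢ (unexposed), nᵢ = n₁ᵢ+n₀ᵢ.
Stratum 1 (2010–2014): n₁ = 2057, n₀ = 3030, n = 5087; a·n₀/n = 816·3030/5087 = 486.0389; c·n₁/n = 1420·2057/5087 = 574.1970
Stratum 2 (2015–2019): n₁ = 3631, n₀ = 3531, n = 7162; a·n₀/n = 637·3531/7162 = 314.0529; c·n₁/n = 1883·3631/7162 = 954.6458
RR_MH = (486.0389 + 314.0529) / (574.1970 + 954.6458) = 800.0918 / 1528.8427 = 0.52333

0.523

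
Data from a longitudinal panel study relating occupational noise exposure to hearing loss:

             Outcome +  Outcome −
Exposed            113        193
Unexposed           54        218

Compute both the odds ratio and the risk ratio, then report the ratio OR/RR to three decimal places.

Cells: a = 113, b = 193, c = 54, d = 218.
OR = (113·218)/(193·54) = 24634/10422 = 2.36365
Risk in exposed = 113/306 = 0.36928; risk in unexposed = 54/272 = 0.19853; RR = 1.86008
OR/RR = 2.36365 / 1.86008 = 1.27073
The outcome is not rare, so the OR lies further from 1 than the RR.

1.271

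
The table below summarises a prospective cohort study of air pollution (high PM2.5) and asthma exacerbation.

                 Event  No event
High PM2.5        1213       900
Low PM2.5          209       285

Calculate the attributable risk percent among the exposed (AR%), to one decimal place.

Cells: a = 1213, b = 900, c = 209, d = 285.
Risk in exposed = 1213/2113 = 0.57407; risk in unexposed = 209/494 = 0.42308.
RR = 0.57407/0.42308 = 1.35688
AR% = (RR − 1)/RR × 100 = (1.35688 − 1)/1.35688 × 100 = 26.3016%

26.3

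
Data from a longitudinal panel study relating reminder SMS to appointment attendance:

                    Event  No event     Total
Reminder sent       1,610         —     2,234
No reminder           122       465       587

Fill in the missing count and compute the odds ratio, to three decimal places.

9.834

The missing cell is in the exposed row: 2234 − 1610 = 624.
So a = 1610, b = 624, c = 122, d = 465.
OR = (a·d)/(b·c) = (1610 × 465) / (624 × 122) = 748650 / 76128 = 9.83410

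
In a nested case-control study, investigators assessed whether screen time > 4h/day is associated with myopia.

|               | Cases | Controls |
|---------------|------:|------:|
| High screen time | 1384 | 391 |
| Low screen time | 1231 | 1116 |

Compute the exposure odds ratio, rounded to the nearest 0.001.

Cells: a = 1384, b = 391, c = 1231, d = 1116.
OR = (a·d)/(b·c) = (1384 × 1116) / (391 × 1231) = 1544544 / 481321 = 3.20897
The odds of myopia are about 3.21 times as high in the high screen time group.

3.209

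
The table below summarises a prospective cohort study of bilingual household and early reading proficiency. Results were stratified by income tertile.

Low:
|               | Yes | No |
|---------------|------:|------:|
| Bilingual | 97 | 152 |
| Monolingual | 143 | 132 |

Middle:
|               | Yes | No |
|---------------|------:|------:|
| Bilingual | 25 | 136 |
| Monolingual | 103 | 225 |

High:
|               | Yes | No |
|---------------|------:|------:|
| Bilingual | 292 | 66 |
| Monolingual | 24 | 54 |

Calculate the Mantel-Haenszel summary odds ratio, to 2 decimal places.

OR_MH = Σ(aᵢdᵢ/nᵢ) / Σ(bᵢcᵢ/nᵢ), where nᵢ is the stratum total.
Stratum 1 (Low): n = 524; a·d/n = 97·132/524 = 24.4351; b·c/n = 152·143/524 = 41.4809
Stratum 2 (Middle): n = 489; a·d/n = 25·225/489 = 11.5031; b·c/n = 136·103/489 = 28.6462
Stratum 3 (High): n = 436; a·d/n = 292·54/436 = 36.1651; b·c/n = 66·24/436 = 3.6330
OR_MH = (24.4351 + 11.5031 + 36.1651) / (41.4809 + 28.6462 + 3.6330) = 72.1033 / 73.7602 = 0.97754

0.98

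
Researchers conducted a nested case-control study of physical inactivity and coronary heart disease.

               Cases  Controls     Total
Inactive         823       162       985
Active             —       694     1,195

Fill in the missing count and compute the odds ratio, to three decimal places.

7.037

The missing cell is in the unexposed row: 1195 − 694 = 501.
So a = 823, b = 162, c = 501, d = 694.
OR = (a·d)/(b·c) = (823 × 694) / (162 × 501) = 571162 / 81162 = 7.03731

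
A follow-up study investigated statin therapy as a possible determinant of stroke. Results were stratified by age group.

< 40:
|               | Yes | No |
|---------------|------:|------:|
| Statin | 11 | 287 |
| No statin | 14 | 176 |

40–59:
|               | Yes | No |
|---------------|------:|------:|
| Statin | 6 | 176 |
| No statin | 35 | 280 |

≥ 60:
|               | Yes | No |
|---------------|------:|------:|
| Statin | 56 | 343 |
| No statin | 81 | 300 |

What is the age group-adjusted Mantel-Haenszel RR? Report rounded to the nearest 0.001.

0.564

RR_MH = Σ(aᵢ·n₀ᵢ/nᵢ) / Σ(cᵢ·n₁ᵢ/nᵢ), with n₁ᵢ = aᵢ+bᵢ (exposed), n₀ᵢ = cᵢ+dᵢ (unexposed), nᵢ = n₁ᵢ+n₀ᵢ.
Stratum 1 (< 40): n₁ = 298, n₀ = 190, n = 488; a·n₀/n = 11·190/488 = 4.2828; c·n₁/n = 14·298/488 = 8.5492
Stratum 2 (40–59): n₁ = 182, n₀ = 315, n = 497; a·n₀/n = 6·315/497 = 3.8028; c·n₁/n = 35·182/497 = 12.8169
Stratum 3 (≥ 60): n₁ = 399, n₀ = 381, n = 780; a·n₀/n = 56·381/780 = 27.3538; c·n₁/n = 81·399/780 = 41.4346
RR_MH = (4.2828 + 3.8028 + 27.3538) / (8.5492 + 12.8169 + 41.4346) = 35.4394 / 62.8007 = 0.56432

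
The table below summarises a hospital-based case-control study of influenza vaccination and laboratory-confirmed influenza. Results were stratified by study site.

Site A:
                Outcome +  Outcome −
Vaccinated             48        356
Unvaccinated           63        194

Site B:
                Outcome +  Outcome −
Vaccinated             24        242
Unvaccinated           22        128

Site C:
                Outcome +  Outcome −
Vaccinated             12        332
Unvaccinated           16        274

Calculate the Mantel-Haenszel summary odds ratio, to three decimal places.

0.484

OR_MH = Σ(aᵢdᵢ/nᵢ) / Σ(bᵢcᵢ/nᵢ), where nᵢ is the stratum total.
Stratum 1 (Site A): n = 661; a·d/n = 48·194/661 = 14.0877; b·c/n = 356·63/661 = 33.9304
Stratum 2 (Site B): n = 416; a·d/n = 24·128/416 = 7.3846; b·c/n = 242·22/416 = 12.7981
Stratum 3 (Site C): n = 634; a·d/n = 12·274/634 = 5.1861; b·c/n = 332·16/634 = 8.3785
OR_MH = (14.0877 + 7.3846 + 5.1861) / (33.9304 + 12.7981 + 8.3785) = 26.6585 / 55.1070 = 0.48376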